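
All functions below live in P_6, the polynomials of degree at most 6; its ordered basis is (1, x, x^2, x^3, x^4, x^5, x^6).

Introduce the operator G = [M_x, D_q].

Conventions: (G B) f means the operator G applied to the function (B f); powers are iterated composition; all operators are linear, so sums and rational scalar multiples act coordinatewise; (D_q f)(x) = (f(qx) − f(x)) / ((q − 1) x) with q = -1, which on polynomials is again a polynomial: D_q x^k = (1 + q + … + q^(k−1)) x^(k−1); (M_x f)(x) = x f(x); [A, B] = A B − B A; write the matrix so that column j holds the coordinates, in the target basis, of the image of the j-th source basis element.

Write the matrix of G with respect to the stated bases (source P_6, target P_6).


the matrix is [[-1, 0, 0, 0, 0, 0, 0]; [0, 1, 0, 0, 0, 0, 0]; [0, 0, -1, 0, 0, 0, 0]; [0, 0, 0, 1, 0, 0, 0]; [0, 0, 0, 0, -1, 0, 0]; [0, 0, 0, 0, 0, 1, 0]; [0, 0, 0, 0, 0, 0, -1]] (rows listed top to bottom)

image of 1: -1
image of x: x
image of x^2: -x^2
image of x^3: x^3
image of x^4: -x^4
image of x^5: x^5
image of x^6: -x^6
each image's coordinates form column j of the matrix


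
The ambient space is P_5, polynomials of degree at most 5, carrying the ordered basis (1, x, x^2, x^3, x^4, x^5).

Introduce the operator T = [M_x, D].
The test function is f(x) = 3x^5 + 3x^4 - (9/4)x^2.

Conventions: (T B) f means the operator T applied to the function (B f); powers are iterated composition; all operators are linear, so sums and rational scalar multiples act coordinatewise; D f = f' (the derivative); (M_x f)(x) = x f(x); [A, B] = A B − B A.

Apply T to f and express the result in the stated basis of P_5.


the image equals g(x) = -3x^5 - 3x^4 + (9/4)x^2

D f = 15x^4 + 12x^3 - (9/2)x
M_x D f = 15x^5 + 12x^4 - (9/2)x^2
M_x f = 3x^6 + 3x^5 - (9/4)x^3
D M_x f = 18x^5 + 15x^4 - (27/4)x^2
[M_x, D] f = -3x^5 - 3x^4 + (9/4)x^2


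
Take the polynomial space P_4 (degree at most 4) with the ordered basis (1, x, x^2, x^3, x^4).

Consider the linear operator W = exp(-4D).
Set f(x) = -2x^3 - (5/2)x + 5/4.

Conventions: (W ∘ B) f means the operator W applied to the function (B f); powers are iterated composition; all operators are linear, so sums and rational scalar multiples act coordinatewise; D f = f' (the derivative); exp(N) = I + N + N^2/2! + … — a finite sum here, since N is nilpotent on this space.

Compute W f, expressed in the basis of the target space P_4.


g(x) = -2x^3 + 24x^2 - (197/2)x + 557/4

order-1 term: 24x^2 + 10
order-2 term: -96x
order-3 term: 128
the series for exp(-4D) f terminates at order 3
exp(-4D) f = -2x^3 + 24x^2 - (197/2)x + 557/4


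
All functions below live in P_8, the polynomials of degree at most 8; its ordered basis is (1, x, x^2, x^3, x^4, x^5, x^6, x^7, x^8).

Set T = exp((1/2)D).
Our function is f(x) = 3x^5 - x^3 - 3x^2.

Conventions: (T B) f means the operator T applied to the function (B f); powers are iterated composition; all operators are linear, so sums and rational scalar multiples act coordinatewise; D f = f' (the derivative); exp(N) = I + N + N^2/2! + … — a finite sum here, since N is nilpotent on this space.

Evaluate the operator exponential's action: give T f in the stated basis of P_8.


g(x) = 3x^5 + (15/2)x^4 + (13/2)x^3 - (3/4)x^2 - (45/16)x - 25/32

order-1 term: (15/2)x^4 - (3/2)x^2 - 3x
order-2 term: (15/2)x^3 - (3/4)x - 3/4
order-3 term: (15/4)x^2 - 1/8
order-4 term: (15/16)x
order-5 term: 3/32
the series for exp((1/2)D) f terminates at order 5
exp((1/2)D) f = 3x^5 + (15/2)x^4 + (13/2)x^3 - (3/4)x^2 - (45/16)x - 25/32


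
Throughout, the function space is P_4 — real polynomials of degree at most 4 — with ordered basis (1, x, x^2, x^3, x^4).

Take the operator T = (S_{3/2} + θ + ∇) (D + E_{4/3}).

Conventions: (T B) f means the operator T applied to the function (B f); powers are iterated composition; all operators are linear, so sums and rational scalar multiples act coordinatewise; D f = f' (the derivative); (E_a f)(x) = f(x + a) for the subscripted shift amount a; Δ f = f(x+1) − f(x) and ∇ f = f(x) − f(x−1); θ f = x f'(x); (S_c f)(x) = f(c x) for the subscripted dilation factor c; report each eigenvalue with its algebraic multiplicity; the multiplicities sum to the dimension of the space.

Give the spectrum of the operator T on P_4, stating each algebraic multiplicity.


image of 1: 1
image of x: (5/2)x + 10/3
image of x^2: (17/4)x^2 + (41/3)x + 49/9
image of x^3: (51/8)x^3 + (131/4)x^2 + (73/3)x + 46/27
image of x^4: (145/16)x^4 + (127/2)x^3 + (202/3)x^2 + (568/27)x + 835/81
the matrix is upper triangular; its diagonal is (1, 5/2, 17/4, 51/8, 145/16)
for a triangular matrix the eigenvalues are the diagonal entries, with algebraic multiplicity their repetition count

λ = 1 (multiplicity 1), λ = 5/2 (multiplicity 1), λ = 17/4 (multiplicity 1), λ = 51/8 (multiplicity 1), λ = 145/16 (multiplicity 1)


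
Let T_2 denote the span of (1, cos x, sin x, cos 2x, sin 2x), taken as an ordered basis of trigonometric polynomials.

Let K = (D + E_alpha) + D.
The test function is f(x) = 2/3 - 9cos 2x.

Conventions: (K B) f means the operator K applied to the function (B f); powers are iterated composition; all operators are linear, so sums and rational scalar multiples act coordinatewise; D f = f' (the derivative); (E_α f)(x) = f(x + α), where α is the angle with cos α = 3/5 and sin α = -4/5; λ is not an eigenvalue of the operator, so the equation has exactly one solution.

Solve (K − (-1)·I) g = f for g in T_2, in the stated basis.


write g with unknown coordinates in the stated basis and equate coefficients in (K − (-1)·I) g = f
solving from the highest basis element down gives g = 1/3 - (81/122)cos 2x - (171/61)sin 2x
check: K g = 1/3 - (1017/122)cos 2x + (171/61)sin 2x
so K g − (-1)·g = 2/3 - 9cos 2x = f ✓

the image equals g(x) = 1/3 - (81/122)cos 2x - (171/61)sin 2x


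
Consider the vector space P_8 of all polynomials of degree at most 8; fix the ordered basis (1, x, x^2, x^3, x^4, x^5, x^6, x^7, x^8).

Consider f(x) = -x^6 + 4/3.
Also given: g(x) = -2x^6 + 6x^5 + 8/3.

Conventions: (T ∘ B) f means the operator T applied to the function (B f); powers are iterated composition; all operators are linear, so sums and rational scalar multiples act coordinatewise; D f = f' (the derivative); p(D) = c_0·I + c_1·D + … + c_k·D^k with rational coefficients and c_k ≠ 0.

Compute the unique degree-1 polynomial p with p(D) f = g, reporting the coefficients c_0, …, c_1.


D^0 f = -x^6 + 4/3
D^1 f = -6x^5
matching coefficients of g against c_0 f + c_1 Df + … from the top degree down determines the c_i
solution: c_0 = 2, c_1 = -1

p(D) = 2·I − D, i.e. c_0 = 2, c_1 = -1


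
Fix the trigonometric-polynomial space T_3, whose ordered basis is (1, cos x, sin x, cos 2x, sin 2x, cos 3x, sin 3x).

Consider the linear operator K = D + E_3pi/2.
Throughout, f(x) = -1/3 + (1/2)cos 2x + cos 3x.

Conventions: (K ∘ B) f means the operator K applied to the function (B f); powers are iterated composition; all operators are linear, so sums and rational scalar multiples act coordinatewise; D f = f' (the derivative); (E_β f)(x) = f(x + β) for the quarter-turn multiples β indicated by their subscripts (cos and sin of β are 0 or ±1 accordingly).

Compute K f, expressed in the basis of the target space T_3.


D f = -sin 2x - 3sin 3x
E_3pi/2 f = -1/3 - (1/2)cos 2x - sin 3x
(D + E_3pi/2) f = -1/3 - (1/2)cos 2x - sin 2x - 4sin 3x

the image equals g(x) = -1/3 - (1/2)cos 2x - sin 2x - 4sin 3x


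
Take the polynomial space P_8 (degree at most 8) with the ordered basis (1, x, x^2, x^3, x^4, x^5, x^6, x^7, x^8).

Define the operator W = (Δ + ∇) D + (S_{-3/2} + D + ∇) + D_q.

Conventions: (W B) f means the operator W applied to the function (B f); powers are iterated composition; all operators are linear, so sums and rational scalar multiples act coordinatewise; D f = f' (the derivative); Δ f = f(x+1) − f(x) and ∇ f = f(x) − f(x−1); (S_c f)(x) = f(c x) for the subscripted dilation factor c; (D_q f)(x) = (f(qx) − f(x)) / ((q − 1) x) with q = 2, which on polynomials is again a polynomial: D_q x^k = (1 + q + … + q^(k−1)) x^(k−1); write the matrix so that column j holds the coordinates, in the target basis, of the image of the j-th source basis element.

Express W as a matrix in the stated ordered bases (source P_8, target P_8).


the matrix is [[1, 3, 3, 1, 7, 1, 11, 1, 15]; [0, -3/2, 7, 9, 4, 35, 6, 77, 8]; [0, 0, 9/4, 13, 18, 10, 105, 21, 308]; [0, 0, 0, -27/8, 23, 30, 20, 245, 56]; [0, 0, 0, 0, 81/16, 41, 45, 35, 490]; [0, 0, 0, 0, 0, -243/32, 75, 63, 56]; [0, 0, 0, 0, 0, 0, 729/64, 141, 84]; [0, 0, 0, 0, 0, 0, 0, -2187/128, 271]; [0, 0, 0, 0, 0, 0, 0, 0, 6561/256]] (rows listed top to bottom)

image of 1: 1
image of x: -(3/2)x + 3
image of x^2: (9/4)x^2 + 7x + 3
image of x^3: -(27/8)x^3 + 13x^2 + 9x + 1
image of x^4: (81/16)x^4 + 23x^3 + 18x^2 + 4x + 7
image of x^5: -(243/32)x^5 + 41x^4 + 30x^3 + 10x^2 + 35x + 1
image of x^6: (729/64)x^6 + 75x^5 + 45x^4 + 20x^3 + 105x^2 + 6x + 11
image of x^7: -(2187/128)x^7 + 141x^6 + 63x^5 + 35x^4 + 245x^3 + 21x^2 + 77x + 1
image of x^8: (6561/256)x^8 + 271x^7 + 84x^6 + 56x^5 + 490x^4 + 56x^3 + 308x^2 + 8x + 15
each image's coordinates form column j of the matrix


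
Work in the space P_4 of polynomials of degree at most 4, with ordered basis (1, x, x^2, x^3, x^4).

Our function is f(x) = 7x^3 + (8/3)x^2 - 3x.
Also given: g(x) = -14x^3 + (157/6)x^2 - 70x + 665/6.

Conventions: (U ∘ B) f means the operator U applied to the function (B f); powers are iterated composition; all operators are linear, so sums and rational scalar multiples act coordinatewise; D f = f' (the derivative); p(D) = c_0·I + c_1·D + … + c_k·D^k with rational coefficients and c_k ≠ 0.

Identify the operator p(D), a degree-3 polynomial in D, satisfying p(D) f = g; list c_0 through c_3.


p(D) = -2·I + (3/2)·D − 2·D^2 + 3·D^3, i.e. c_0 = -2, c_1 = 3/2, c_2 = -2, c_3 = 3

D^0 f = 7x^3 + (8/3)x^2 - 3x
D^1 f = 21x^2 + (16/3)x - 3
D^2 f = 42x + 16/3
D^3 f = 42
matching coefficients of g against c_0 f + c_1 Df + … from the top degree down determines the c_i
solution: c_0 = -2, c_1 = 3/2, c_2 = -2, c_3 = 3


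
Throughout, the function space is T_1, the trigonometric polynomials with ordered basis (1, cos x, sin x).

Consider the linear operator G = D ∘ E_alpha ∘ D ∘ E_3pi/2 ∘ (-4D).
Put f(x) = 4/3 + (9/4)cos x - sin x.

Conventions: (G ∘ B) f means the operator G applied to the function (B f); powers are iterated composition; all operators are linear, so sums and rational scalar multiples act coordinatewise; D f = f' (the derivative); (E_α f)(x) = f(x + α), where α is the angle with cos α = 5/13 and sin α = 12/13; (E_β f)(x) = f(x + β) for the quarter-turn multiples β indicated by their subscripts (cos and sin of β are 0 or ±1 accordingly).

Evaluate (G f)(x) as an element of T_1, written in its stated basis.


D f = -cos x - (9/4)sin x
(-4D) f = 4cos x + 9sin x
E_3pi/2 (-4D) f = -9cos x + 4sin x
D E_3pi/2 (-4D) f = 4cos x + 9sin x
E_alpha (D ∘ E_3pi/2) (-4D) f = (128/13)cos x - (3/13)sin x
D E_alpha (D ∘ E_3pi/2) (-4D) f = -(3/13)cos x - (128/13)sin x

the result is g(x) = -(3/13)cos x - (128/13)sin x


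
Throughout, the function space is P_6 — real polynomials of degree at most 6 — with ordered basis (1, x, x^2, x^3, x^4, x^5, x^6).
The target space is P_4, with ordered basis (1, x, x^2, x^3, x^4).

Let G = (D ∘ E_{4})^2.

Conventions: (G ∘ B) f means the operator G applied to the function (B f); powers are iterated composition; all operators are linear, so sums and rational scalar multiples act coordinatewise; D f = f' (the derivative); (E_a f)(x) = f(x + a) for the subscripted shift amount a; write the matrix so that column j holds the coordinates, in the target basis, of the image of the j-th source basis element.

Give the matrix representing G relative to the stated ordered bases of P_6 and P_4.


the matrix is [[0, 0, 2, 48, 768, 10240, 122880]; [0, 0, 0, 6, 192, 3840, 61440]; [0, 0, 0, 0, 12, 480, 11520]; [0, 0, 0, 0, 0, 20, 960]; [0, 0, 0, 0, 0, 0, 30]] (rows listed top to bottom)

image of 1: 0
image of x: 0
image of x^2: 2
image of x^3: 6x + 48
image of x^4: 12x^2 + 192x + 768
image of x^5: 20x^3 + 480x^2 + 3840x + 10240
image of x^6: 30x^4 + 960x^3 + 11520x^2 + 61440x + 122880
each image's coordinates form column j of the matrix


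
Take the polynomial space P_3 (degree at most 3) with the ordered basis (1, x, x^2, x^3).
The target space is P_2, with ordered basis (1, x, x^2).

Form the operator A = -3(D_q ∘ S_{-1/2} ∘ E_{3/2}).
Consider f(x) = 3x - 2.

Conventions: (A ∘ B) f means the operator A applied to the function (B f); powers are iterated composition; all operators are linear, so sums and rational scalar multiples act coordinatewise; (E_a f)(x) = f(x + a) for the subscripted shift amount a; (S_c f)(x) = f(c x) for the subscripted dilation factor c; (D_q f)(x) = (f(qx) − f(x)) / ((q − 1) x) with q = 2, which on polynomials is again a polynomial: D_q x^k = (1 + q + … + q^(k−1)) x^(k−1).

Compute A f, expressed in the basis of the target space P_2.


the image equals g(x) = 9/2

E_{3/2} f = 3x + 5/2
S_{-1/2} E_{3/2} f = -(3/2)x + 5/2
D_q S_{-1/2} E_{3/2} f = -3/2
(-3(D_q ∘ S_{-1/2} ∘ E_{3/2})) f = 9/2


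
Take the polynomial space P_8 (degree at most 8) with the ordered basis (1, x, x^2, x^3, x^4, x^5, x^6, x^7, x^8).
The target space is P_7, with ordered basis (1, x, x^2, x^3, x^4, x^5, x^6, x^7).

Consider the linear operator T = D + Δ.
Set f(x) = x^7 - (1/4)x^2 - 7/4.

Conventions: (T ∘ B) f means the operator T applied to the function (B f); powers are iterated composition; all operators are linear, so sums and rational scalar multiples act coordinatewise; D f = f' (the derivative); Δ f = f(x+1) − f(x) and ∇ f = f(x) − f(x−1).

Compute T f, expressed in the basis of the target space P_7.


D f = 7x^6 - (1/2)x
Δ f = 7x^6 + 21x^5 + 35x^4 + 35x^3 + 21x^2 + (13/2)x + 3/4
(D + Δ) f = 14x^6 + 21x^5 + 35x^4 + 35x^3 + 21x^2 + 6x + 3/4

g(x) = 14x^6 + 21x^5 + 35x^4 + 35x^3 + 21x^2 + 6x + 3/4


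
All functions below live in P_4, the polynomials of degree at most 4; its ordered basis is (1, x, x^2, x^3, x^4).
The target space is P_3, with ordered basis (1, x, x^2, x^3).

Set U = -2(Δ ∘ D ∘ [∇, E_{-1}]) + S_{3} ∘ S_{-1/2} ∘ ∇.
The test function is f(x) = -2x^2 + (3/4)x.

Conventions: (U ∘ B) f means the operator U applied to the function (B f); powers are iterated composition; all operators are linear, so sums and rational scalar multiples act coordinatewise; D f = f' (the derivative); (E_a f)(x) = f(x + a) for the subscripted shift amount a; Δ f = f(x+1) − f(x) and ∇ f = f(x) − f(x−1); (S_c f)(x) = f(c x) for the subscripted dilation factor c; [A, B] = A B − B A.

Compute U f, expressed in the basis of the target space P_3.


E_{-1} f = -2x^2 + (19/4)x - 11/4
∇ E_{-1} f = -4x + 27/4
∇ f = -4x + 11/4
E_{-1} ∇ f = -4x + 27/4
[∇, E_{-1}] f = 0
D [∇, E_{-1}] f = 0
Δ D [∇, E_{-1}] f = 0
(-2(Δ ∘ D ∘ [∇, E_{-1}])) f = 0
∇ f = -4x + 11/4
S_{-1/2} ∇ f = 2x + 11/4
S_{3} S_{-1/2} ∇ f = 6x + 11/4
(-2(Δ ∘ D ∘ [∇, E_{-1}]) + S_{3} ∘ S_{-1/2} ∘ ∇) f = 6x + 11/4

the result is g(x) = 6x + 11/4


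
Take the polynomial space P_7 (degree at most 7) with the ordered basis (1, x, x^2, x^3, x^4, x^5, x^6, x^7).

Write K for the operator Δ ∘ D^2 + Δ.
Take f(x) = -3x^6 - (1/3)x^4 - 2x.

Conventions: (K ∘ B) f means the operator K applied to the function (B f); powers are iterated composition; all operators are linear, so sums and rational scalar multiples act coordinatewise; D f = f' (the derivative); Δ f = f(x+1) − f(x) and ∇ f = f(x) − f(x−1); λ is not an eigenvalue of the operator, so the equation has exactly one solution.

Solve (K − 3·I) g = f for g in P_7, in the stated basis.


write g with unknown coordinates in the stated basis and equate coefficients in (K − 3·I) g = f
solving from the highest basis element down gives g = x^6 + 2x^5 + (76/9)x^4 + (1744/27)x^3 + (5215/27)x^2 + (29012/81)x + 96086/243
check: K g = 6x^5 + 25x^4 + (1744/9)x^3 + (5215/9)x^2 + (28958/27)x + 96086/81
so K g − 3·g = -3x^6 - (1/3)x^4 - 2x = f ✓

g(x) = x^6 + 2x^5 + (76/9)x^4 + (1744/27)x^3 + (5215/27)x^2 + (29012/81)x + 96086/243


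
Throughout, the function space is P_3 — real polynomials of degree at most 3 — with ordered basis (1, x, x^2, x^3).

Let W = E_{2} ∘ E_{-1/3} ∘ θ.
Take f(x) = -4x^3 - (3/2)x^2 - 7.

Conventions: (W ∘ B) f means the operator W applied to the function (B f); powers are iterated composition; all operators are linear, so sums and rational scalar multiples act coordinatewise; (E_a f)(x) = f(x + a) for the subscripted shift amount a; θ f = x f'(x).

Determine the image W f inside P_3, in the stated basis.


θ f = -12x^3 - 3x^2
E_{-1/3} θ f = -12x^3 + 9x^2 - 2x + 1/9
E_{2} (E_{-1/3} ∘ θ) f = -12x^3 - 63x^2 - 110x - 575/9

g(x) = -12x^3 - 63x^2 - 110x - 575/9


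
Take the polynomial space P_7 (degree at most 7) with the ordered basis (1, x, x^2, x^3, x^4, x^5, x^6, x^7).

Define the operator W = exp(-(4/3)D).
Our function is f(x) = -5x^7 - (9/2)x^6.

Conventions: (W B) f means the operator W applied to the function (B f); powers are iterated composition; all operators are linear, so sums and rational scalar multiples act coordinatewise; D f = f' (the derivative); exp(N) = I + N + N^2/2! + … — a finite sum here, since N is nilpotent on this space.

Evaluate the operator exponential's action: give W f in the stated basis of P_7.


order-1 term: (140/3)x^6 + 36x^5
order-2 term: -(560/3)x^5 - 120x^4
order-3 term: (11200/27)x^4 + (640/3)x^3
order-4 term: -(44800/81)x^3 - (640/3)x^2
order-5 term: (35840/81)x^2 + (1024/9)x
order-6 term: -(143360/729)x - 2048/81
order-7 term: 81920/2187
the series for exp(-(4/3)D) f terminates at order 7
exp(-(4/3)D) f = -5x^7 + (253/6)x^6 - (452/3)x^5 + (7960/27)x^4 - (27520/81)x^3 + (18560/81)x^2 - (60416/729)x + 26624/2187

the image equals g(x) = -5x^7 + (253/6)x^6 - (452/3)x^5 + (7960/27)x^4 - (27520/81)x^3 + (18560/81)x^2 - (60416/729)x + 26624/2187


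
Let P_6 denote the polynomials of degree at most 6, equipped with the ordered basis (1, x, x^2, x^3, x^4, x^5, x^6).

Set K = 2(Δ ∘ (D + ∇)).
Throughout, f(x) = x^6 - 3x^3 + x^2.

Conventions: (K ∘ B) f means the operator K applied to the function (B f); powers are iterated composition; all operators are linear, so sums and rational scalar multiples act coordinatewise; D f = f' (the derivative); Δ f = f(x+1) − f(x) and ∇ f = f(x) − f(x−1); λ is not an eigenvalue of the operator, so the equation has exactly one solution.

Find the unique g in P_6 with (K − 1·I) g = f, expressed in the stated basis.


write g with unknown coordinates in the stated basis and equate coefficients in (K − 1·I) g = f
solving from the highest basis element down gives g = -x^6 - 120x^4 - 117x^3 - 5941x^2 - 5748x - 49686
check: K g = -120x^4 - 120x^3 - 5940x^2 - 5748x - 49686
so K g − 1·g = x^6 - 3x^3 + x^2 = f ✓

the image equals g(x) = -x^6 - 120x^4 - 117x^3 - 5941x^2 - 5748x - 49686


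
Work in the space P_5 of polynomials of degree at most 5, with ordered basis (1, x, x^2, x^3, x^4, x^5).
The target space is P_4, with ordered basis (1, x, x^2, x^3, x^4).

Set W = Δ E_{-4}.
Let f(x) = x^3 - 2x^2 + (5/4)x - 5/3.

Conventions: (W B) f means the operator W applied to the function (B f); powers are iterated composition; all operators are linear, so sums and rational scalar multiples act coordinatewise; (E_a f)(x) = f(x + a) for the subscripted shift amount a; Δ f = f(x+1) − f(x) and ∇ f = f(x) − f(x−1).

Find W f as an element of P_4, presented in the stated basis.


E_{-4} f = x^3 - 14x^2 + (261/4)x - 308/3
Δ E_{-4} f = 3x^2 - 25x + 209/4

the image equals g(x) = 3x^2 - 25x + 209/4


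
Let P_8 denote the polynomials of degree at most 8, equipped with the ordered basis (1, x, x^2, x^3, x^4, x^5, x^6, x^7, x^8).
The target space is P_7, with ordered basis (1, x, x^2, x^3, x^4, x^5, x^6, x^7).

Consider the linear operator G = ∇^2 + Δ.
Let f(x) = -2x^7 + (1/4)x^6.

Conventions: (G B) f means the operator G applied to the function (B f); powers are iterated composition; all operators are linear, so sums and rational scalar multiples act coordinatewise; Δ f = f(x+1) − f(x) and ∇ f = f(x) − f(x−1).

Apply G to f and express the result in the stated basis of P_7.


g(x) = -14x^6 - (249/2)x^5 + (1445/4)x^4 - 1075x^3 + (5097/4)x^2 - (1851/2)x + 1063/4

∇ f = -14x^6 + (87/2)x^5 - (295/4)x^4 + 75x^3 - (183/4)x^2 + (31/2)x - 9/4
∇ ∇ f = -84x^5 + (855/2)x^4 - 1010x^3 + (2625/2)x^2 - 913x + 535/2
Δ f = -14x^6 - (81/2)x^5 - (265/4)x^4 - 65x^3 - (153/4)x^2 - (25/2)x - 7/4
(∇^2 + Δ) f = -14x^6 - (249/2)x^5 + (1445/4)x^4 - 1075x^3 + (5097/4)x^2 - (1851/2)x + 1063/4


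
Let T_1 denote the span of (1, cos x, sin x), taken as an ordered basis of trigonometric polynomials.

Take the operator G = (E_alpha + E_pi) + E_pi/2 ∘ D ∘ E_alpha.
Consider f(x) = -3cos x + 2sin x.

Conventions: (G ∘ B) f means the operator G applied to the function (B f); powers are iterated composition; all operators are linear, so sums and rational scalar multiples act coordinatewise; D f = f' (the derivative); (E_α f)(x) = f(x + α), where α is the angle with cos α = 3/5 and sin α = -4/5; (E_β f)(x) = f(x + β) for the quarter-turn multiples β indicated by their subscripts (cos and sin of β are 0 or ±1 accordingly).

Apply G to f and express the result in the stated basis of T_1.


the image equals g(x) = 3cos x - 2sin x

E_alpha f = -(17/5)cos x - (6/5)sin x
E_pi f = 3cos x - 2sin x
(E_alpha + E_pi) f = -(2/5)cos x - (16/5)sin x
E_alpha f = -(17/5)cos x - (6/5)sin x
D E_alpha f = -(6/5)cos x + (17/5)sin x
E_pi/2 D E_alpha f = (17/5)cos x + (6/5)sin x
((E_alpha + E_pi) + E_pi/2 ∘ D ∘ E_alpha) f = 3cos x - 2sin x


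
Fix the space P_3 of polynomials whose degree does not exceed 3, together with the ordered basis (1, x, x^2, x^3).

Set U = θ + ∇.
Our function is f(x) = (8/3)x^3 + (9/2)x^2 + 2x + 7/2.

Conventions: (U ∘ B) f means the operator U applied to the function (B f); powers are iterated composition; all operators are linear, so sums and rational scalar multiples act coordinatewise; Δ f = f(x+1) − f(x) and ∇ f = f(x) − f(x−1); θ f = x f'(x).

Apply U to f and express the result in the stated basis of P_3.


the result is g(x) = 8x^3 + 17x^2 + 3x + 1/6

θ f = 8x^3 + 9x^2 + 2x
∇ f = 8x^2 + x + 1/6
(θ + ∇) f = 8x^3 + 17x^2 + 3x + 1/6


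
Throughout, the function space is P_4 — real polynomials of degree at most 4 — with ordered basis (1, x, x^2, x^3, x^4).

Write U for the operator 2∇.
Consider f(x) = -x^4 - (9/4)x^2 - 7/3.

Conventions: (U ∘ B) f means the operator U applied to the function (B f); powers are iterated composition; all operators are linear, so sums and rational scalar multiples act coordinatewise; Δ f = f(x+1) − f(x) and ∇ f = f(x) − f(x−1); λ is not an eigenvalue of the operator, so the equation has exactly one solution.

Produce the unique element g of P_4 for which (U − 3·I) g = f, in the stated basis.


write g with unknown coordinates in the stated basis and equate coefficients in (U − 3·I) g = f
solving from the highest basis element down gives g = (1/3)x^4 + (8/9)x^3 + (43/36)x^2 + (19/27)x + 133/162
check: U g = (8/3)x^3 + (4/3)x^2 + (19/9)x + 7/54
so U g − 3·g = -x^4 - (9/4)x^2 - 7/3 = f ✓

the image equals g(x) = (1/3)x^4 + (8/9)x^3 + (43/36)x^2 + (19/27)x + 133/162


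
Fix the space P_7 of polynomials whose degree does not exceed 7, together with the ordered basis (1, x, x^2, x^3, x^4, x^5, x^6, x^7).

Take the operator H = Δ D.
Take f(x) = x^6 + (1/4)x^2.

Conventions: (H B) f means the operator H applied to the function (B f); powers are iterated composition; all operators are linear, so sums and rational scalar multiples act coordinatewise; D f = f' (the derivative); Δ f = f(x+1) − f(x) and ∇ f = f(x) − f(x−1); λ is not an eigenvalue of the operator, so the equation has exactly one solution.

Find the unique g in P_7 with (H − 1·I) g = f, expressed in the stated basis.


write g with unknown coordinates in the stated basis and equate coefficients in (H − 1·I) g = f
solving from the highest basis element down gives g = -x^6 - 30x^4 - 60x^3 - (1681/4)x^2 - 750x - 2293/2
check: H g = -30x^4 - 60x^3 - 420x^2 - 750x - 2293/2
so H g − 1·g = x^6 + (1/4)x^2 = f ✓

the result is g(x) = -x^6 - 30x^4 - 60x^3 - (1681/4)x^2 - 750x - 2293/2


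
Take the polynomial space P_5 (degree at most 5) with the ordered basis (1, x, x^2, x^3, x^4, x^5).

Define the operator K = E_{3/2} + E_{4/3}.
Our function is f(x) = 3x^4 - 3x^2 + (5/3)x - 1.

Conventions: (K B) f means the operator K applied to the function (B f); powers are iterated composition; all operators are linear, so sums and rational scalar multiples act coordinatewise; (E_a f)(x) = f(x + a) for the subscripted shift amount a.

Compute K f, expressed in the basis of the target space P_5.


E_{3/2} f = 3x^4 + 18x^3 + (75/2)x^2 + (199/6)x + 159/16
E_{4/3} f = 3x^4 + 16x^3 + 29x^2 + (199/9)x + 145/27
(E_{3/2} + E_{4/3}) f = 6x^4 + 34x^3 + (133/2)x^2 + (995/18)x + 6613/432

the result is g(x) = 6x^4 + 34x^3 + (133/2)x^2 + (995/18)x + 6613/432


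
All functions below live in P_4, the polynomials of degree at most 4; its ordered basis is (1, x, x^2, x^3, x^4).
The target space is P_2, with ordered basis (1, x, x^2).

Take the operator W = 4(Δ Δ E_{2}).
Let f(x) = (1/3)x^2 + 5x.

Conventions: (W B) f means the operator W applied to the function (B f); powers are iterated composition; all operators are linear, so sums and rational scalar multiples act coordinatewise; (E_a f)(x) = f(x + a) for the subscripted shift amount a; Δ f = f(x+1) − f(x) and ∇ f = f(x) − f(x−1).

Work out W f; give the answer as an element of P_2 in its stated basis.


the result is g(x) = 8/3

E_{2} f = (1/3)x^2 + (19/3)x + 34/3
Δ E_{2} f = (2/3)x + 20/3
Δ Δ E_{2} f = 2/3
(4(Δ Δ E_{2})) f = 8/3


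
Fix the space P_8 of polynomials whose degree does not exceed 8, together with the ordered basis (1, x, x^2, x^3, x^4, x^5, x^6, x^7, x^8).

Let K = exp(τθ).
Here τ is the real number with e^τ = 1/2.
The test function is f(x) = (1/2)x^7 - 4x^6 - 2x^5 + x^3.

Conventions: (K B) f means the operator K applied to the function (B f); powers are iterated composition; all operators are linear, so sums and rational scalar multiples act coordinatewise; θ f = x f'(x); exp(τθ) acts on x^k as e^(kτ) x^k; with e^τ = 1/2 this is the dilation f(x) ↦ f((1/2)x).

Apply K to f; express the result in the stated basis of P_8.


exp(τθ) x^k = e^(kτ) x^k; with e^τ = 1/2 this sends x^k to (1/2)^k x^k
x^3 ↦ 1/8 x^3
x^5 ↦ 1/32 x^5
x^6 ↦ 1/64 x^6
x^7 ↦ 1/128 x^7
applying this coordinatewise to f: exp(τθ) f = (1/256)x^7 - (1/16)x^6 - (1/16)x^5 + (1/8)x^3

the image equals g(x) = (1/256)x^7 - (1/16)x^6 - (1/16)x^5 + (1/8)x^3


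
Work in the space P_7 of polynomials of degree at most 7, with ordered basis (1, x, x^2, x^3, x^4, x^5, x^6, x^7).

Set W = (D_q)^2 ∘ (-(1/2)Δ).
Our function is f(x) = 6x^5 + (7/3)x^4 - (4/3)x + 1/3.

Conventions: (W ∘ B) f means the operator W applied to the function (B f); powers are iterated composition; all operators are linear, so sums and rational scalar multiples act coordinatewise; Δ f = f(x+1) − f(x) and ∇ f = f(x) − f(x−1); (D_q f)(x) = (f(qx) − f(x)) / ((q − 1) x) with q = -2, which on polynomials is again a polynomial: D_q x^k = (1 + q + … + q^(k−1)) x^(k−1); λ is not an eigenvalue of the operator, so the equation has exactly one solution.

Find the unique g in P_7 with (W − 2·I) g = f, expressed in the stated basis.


write g with unknown coordinates in the stated basis and equate coefficients in (W − 2·I) g = f
solving from the highest basis element down gives g = -3x^5 - (7/6)x^4 - (225/4)x^2 - (76/3)x - 113/12
check: W g = -(225/2)x^2 - 52x - 37/2
so W g − 2·g = 6x^5 + (7/3)x^4 - (4/3)x + 1/3 = f ✓

the image equals g(x) = -3x^5 - (7/6)x^4 - (225/4)x^2 - (76/3)x - 113/12


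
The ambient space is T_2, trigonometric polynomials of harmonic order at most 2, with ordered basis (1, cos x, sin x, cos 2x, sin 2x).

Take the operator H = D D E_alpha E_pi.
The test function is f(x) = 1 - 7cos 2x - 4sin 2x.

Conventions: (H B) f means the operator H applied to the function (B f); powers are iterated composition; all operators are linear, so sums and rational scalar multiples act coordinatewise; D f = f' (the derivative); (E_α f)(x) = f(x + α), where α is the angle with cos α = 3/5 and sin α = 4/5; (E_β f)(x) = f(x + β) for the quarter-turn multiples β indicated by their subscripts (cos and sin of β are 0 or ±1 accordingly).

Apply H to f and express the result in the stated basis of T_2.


E_pi f = 1 - 7cos 2x - 4sin 2x
E_alpha E_pi f = 1 - (47/25)cos 2x + (196/25)sin 2x
D (E_alpha E_pi) f = (392/25)cos 2x + (94/25)sin 2x
D D (E_alpha E_pi) f = (188/25)cos 2x - (784/25)sin 2x

g(x) = (188/25)cos 2x - (784/25)sin 2x


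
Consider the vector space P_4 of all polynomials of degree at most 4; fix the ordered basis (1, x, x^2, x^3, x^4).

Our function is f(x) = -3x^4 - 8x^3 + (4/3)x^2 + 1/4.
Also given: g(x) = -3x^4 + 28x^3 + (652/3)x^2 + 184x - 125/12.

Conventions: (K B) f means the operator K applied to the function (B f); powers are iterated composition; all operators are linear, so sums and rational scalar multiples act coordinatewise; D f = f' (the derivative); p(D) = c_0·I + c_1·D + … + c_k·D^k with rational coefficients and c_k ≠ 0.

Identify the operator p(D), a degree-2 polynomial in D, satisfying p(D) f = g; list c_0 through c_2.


p(D) = I − 3·D − 4·D^2, i.e. c_0 = 1, c_1 = -3, c_2 = -4

D^0 f = -3x^4 - 8x^3 + (4/3)x^2 + 1/4
D^1 f = -12x^3 - 24x^2 + (8/3)x
D^2 f = -36x^2 - 48x + 8/3
matching coefficients of g against c_0 f + c_1 Df + … from the top degree down determines the c_i
solution: c_0 = 1, c_1 = -3, c_2 = -4


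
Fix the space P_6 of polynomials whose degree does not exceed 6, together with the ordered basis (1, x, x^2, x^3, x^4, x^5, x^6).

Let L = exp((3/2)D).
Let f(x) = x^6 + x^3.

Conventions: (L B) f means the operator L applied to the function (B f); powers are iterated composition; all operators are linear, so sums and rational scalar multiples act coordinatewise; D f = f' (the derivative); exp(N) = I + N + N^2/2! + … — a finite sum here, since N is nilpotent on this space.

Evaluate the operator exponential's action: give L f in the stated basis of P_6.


order-1 term: 9x^5 + (9/2)x^2
order-2 term: (135/4)x^4 + (27/4)x
order-3 term: (135/2)x^3 + 27/8
order-4 term: (1215/16)x^2
order-5 term: (729/16)x
order-6 term: 729/64
the series for exp((3/2)D) f terminates at order 6
exp((3/2)D) f = x^6 + 9x^5 + (135/4)x^4 + (137/2)x^3 + (1287/16)x^2 + (837/16)x + 945/64

the result is g(x) = x^6 + 9x^5 + (135/4)x^4 + (137/2)x^3 + (1287/16)x^2 + (837/16)x + 945/64


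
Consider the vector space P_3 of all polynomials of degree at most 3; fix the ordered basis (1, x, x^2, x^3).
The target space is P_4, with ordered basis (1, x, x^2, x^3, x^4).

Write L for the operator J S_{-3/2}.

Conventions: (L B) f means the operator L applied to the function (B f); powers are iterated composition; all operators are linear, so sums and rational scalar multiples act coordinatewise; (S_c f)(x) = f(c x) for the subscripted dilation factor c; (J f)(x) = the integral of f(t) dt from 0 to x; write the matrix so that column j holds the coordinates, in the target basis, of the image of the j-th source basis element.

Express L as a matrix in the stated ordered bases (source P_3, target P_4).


image of 1: x
image of x: -(3/4)x^2
image of x^2: (3/4)x^3
image of x^3: -(27/32)x^4
each image's coordinates form column j of the matrix

the matrix is [[0, 0, 0, 0]; [1, 0, 0, 0]; [0, -3/4, 0, 0]; [0, 0, 3/4, 0]; [0, 0, 0, -27/32]] (rows listed top to bottom)


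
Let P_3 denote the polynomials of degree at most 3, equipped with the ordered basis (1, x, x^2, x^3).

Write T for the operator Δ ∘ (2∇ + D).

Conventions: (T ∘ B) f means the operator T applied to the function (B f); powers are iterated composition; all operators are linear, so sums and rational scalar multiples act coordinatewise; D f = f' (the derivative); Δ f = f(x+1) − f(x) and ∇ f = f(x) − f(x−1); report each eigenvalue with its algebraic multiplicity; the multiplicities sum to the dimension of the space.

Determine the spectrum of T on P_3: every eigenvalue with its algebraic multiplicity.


image of 1: 0
image of x: 0
image of x^2: 6
image of x^3: 18x + 3
the matrix is upper triangular; its diagonal is (0, 0, 0, 0)
for a triangular matrix the eigenvalues are the diagonal entries, with algebraic multiplicity their repetition count

λ = 0 (multiplicity 4)


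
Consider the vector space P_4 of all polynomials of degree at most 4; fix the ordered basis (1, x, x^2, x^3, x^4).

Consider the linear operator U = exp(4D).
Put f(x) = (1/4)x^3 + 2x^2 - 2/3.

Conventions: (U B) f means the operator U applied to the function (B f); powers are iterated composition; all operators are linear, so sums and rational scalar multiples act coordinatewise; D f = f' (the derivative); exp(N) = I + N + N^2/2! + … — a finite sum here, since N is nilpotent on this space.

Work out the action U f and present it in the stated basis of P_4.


the image equals g(x) = (1/4)x^3 + 5x^2 + 28x + 142/3

order-1 term: 3x^2 + 16x
order-2 term: 12x + 32
order-3 term: 16
the series for exp(4D) f terminates at order 3
exp(4D) f = (1/4)x^3 + 5x^2 + 28x + 142/3


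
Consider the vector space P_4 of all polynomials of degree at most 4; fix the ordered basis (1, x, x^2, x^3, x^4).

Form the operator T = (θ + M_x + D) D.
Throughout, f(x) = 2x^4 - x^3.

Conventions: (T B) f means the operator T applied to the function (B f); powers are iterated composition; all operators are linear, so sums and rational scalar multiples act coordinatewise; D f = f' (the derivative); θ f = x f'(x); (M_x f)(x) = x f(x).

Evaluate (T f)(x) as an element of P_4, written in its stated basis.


g(x) = 8x^4 + 21x^3 + 18x^2 - 6x

D f = 8x^3 - 3x^2
θ D f = 24x^3 - 6x^2
M_x D f = 8x^4 - 3x^3
D D f = 24x^2 - 6x
(θ + M_x + D) D f = 8x^4 + 21x^3 + 18x^2 - 6x


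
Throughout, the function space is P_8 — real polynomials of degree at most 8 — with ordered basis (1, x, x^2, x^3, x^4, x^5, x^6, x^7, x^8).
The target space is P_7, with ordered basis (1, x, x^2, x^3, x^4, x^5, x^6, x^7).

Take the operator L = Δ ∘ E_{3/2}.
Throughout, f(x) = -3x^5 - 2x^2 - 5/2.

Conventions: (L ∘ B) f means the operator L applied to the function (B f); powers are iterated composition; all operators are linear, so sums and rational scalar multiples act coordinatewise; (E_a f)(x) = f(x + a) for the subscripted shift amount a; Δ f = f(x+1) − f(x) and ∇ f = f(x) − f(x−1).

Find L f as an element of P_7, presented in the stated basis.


E_{3/2} f = -3x^5 - (45/2)x^4 - (135/2)x^3 - (413/4)x^2 - (1311/16)x - 953/32
Δ E_{3/2} f = -15x^4 - 120x^3 - (735/2)x^2 - 514x - 4451/16

g(x) = -15x^4 - 120x^3 - (735/2)x^2 - 514x - 4451/16


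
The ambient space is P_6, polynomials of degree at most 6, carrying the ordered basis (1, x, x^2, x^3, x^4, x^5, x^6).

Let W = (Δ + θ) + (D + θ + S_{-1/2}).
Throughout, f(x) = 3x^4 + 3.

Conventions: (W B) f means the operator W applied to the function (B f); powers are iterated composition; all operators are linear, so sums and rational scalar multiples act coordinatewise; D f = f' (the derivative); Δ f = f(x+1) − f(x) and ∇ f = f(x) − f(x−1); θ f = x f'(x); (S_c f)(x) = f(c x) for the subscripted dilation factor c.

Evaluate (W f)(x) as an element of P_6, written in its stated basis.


Δ f = 12x^3 + 18x^2 + 12x + 3
θ f = 12x^4
(Δ + θ) f = 12x^4 + 12x^3 + 18x^2 + 12x + 3
D f = 12x^3
θ f = 12x^4
S_{-1/2} f = (3/16)x^4 + 3
(D + θ + S_{-1/2}) f = (195/16)x^4 + 12x^3 + 3
((Δ + θ) + (D + θ + S_{-1/2})) f = (387/16)x^4 + 24x^3 + 18x^2 + 12x + 6

the result is g(x) = (387/16)x^4 + 24x^3 + 18x^2 + 12x + 6


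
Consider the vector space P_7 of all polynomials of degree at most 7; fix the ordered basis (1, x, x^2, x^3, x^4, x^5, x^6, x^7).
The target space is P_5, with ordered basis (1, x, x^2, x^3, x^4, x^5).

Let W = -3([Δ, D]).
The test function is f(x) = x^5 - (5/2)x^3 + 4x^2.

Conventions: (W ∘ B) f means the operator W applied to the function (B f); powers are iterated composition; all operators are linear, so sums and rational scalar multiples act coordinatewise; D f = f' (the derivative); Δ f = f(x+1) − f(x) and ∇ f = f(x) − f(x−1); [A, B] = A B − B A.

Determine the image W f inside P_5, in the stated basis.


D f = 5x^4 - (15/2)x^2 + 8x
Δ D f = 20x^3 + 30x^2 + 5x + 11/2
Δ f = 5x^4 + 10x^3 + (5/2)x^2 + (11/2)x + 5/2
D Δ f = 20x^3 + 30x^2 + 5x + 11/2
[Δ, D] f = 0
(-3([Δ, D])) f = 0

the result is g(x) = 0


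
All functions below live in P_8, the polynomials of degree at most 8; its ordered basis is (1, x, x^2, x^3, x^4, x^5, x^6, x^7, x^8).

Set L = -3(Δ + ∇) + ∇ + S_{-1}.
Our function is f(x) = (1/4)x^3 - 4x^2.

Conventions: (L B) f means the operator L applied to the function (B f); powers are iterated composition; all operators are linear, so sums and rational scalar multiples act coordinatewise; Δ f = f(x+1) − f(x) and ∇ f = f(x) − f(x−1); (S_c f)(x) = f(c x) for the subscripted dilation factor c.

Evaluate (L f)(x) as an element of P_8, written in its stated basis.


Δ f = (3/4)x^2 - (29/4)x - 15/4
∇ f = (3/4)x^2 - (35/4)x + 17/4
(Δ + ∇) f = (3/2)x^2 - 16x + 1/2
(-3(Δ + ∇)) f = -(9/2)x^2 + 48x - 3/2
∇ f = (3/4)x^2 - (35/4)x + 17/4
S_{-1} f = -(1/4)x^3 - 4x^2
(-3(Δ + ∇) + ∇ + S_{-1}) f = -(1/4)x^3 - (31/4)x^2 + (157/4)x + 11/4

the result is g(x) = -(1/4)x^3 - (31/4)x^2 + (157/4)x + 11/4


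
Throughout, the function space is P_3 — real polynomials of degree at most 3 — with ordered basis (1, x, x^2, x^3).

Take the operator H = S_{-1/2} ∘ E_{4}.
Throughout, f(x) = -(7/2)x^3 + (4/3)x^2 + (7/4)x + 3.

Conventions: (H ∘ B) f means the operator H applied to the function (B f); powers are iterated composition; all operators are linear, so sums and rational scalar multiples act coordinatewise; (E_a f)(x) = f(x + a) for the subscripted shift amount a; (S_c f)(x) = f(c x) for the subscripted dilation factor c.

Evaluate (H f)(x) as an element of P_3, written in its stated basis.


E_{4} f = -(7/2)x^3 - (122/3)x^2 - (1867/12)x - 578/3
S_{-1/2} E_{4} f = (7/16)x^3 - (61/6)x^2 + (1867/24)x - 578/3

g(x) = (7/16)x^3 - (61/6)x^2 + (1867/24)x - 578/3


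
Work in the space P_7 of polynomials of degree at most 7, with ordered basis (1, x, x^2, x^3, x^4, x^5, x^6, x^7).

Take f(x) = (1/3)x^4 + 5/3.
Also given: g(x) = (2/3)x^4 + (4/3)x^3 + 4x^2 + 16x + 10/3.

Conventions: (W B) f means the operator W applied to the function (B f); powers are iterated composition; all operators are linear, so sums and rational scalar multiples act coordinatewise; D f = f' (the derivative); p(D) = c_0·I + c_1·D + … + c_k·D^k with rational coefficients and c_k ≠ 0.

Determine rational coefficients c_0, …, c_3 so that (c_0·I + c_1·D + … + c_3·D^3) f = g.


D^0 f = (1/3)x^4 + 5/3
D^1 f = (4/3)x^3
D^2 f = 4x^2
D^3 f = 8x
matching coefficients of g against c_0 f + c_1 Df + … from the top degree down determines the c_i
solution: c_0 = 2, c_1 = 1, c_2 = 1, c_3 = 2

p(D) = 2·I + D + D^2 + 2·D^3, i.e. c_0 = 2, c_1 = 1, c_2 = 1, c_3 = 2


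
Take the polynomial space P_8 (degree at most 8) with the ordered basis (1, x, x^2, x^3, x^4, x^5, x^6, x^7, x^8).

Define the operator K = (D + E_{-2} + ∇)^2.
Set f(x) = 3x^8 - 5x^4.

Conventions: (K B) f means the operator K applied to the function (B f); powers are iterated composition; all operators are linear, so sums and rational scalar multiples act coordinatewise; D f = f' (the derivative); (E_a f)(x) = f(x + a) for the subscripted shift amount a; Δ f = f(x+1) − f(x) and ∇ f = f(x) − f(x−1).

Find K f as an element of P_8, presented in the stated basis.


g(x) = 3x^8 + 504x^6 - 2352x^5 + 17635x^4 - 80976x^3 + 206124x^2 - 275960x + 153024

D f = 24x^7 - 20x^3
E_{-2} f = 3x^8 - 48x^7 + 336x^6 - 1344x^5 + 3355x^4 - 5336x^3 + 5256x^2 - 2912x + 688
∇ f = 24x^7 - 84x^6 + 168x^5 - 210x^4 + 148x^3 - 54x^2 + 4x + 2
(D + E_{-2} + ∇) f = 3x^8 + 252x^6 - 1176x^5 + 3145x^4 - 5208x^3 + 5202x^2 - 2908x + 690
D (D + E_{-2} + ∇) f = 24x^7 + 1512x^5 - 5880x^4 + 12580x^3 - 15624x^2 + 10404x - 2908
E_{-2} (D + E_{-2} + ∇) f = 3x^8 - 48x^7 + 588x^6 - 5544x^5 + 33385x^4 - 123104x^3 + 271866x^2 - 332388x + 173826
∇ (D + E_{-2} + ∇) f = 24x^7 - 84x^6 + 1680x^5 - 9870x^4 + 29548x^3 - 50118x^2 + 46024x - 17894
(D + E_{-2} + ∇) (D + E_{-2} + ∇) f = 3x^8 + 504x^6 - 2352x^5 + 17635x^4 - 80976x^3 + 206124x^2 - 275960x + 153024
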